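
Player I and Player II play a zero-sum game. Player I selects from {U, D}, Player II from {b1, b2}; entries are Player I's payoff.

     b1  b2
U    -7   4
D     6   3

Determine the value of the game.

Row minima: U → -7, D → 3; maximin = 3.
Column maxima: b1 → 6, b2 → 4; minimax = 4.
3 ≠ 4, so there is no saddle point; optimal play is mixed.
Let Player I play U with probability p. Expected payoff against b1: (-7)p + 6(1−p) = −13p + 6; against b2: 4p + 3(1−p) = p + 3.
Setting these equal: −13p + 6 = p + 3 ⇒ −14p = -3 ⇒ p = 3/14, and the value is (-13)·(3/14) + 6 = 45/14.
For Player II: with q = P(b1), equating U's and D's payoffs gives −11q + 4 = 3q + 3 ⇒ q = 1/14.

45/14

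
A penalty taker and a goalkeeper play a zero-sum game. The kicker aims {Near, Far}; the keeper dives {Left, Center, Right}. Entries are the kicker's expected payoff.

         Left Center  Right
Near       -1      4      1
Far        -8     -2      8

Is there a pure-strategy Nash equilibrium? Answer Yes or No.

Row minima: Near → -1, Far → -8; maximin = -1.
Column maxima: Left → -1, Center → 4, Right → 8; minimax = -1.
maximin = minimax = -1, so a saddle point exists.

Yes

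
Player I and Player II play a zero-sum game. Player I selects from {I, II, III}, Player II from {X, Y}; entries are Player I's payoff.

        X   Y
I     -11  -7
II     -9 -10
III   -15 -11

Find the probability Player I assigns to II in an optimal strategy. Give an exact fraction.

4/5

Row minima: I → -11, II → -10, III → -15; maximin = -10.
Column maxima: X → -9, Y → -7; minimax = -9.
-10 ≠ -9, so there is no saddle point; optimal play is mixed.
III is strictly dominated by I, so Player I never plays it.
On the remaining 2×2 (I, II vs X, Y):
Let Player I play I with probability p. Expected payoff against X: (-11)p + (-9)(1−p) = −2p − 9; against Y: (-7)p + (-10)(1−p) = 3p − 10.
Setting these equal: −2p − 9 = 3p − 10 ⇒ −5p = -1 ⇒ p = 1/5, and the value is (-2)·(1/5) − 9 = -47/5.
For Player II: with q = P(X), equating I's and II's payoffs gives −4q − 7 = q − 10 ⇒ q = 3/5.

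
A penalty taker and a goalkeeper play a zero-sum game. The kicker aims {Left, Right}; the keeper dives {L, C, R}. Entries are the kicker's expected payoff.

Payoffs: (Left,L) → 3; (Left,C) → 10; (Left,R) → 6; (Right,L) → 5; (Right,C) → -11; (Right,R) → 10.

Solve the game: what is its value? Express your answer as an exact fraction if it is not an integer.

Row minima: Left → 3, Right → -11; maximin = 3.
Column maxima: L → 5, C → 10, R → 10; minimax = 5.
3 ≠ 5, so there is no saddle point; optimal play is mixed.
R is strictly dominated by L (it gives the kicker strictly more in every row), so the keeper never plays it.
On the remaining 2×2 (Left, Right vs L, C):
Let the kicker play Left with probability p. Expected payoff against L: 3p + 5(1−p) = −2p + 5; against C: 10p + (-11)(1−p) = 21p − 11.
Setting these equal: −2p + 5 = 21p − 11 ⇒ −23p = -16 ⇒ p = 16/23, and the value is (-2)·(16/23) + 5 = 83/23.
For the keeper: with q = P(L), equating Left's and Right's payoffs gives −7q + 10 = 16q − 11 ⇒ q = 21/23.

83/23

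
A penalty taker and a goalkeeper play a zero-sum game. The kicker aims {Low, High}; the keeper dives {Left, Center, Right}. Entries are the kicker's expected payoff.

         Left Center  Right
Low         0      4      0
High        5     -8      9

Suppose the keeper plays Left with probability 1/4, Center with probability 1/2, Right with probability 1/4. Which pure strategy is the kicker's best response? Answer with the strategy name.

Expected payoff of Low: (1/4)·0 + (1/2)·4 + (1/4)·0 = 2.
Expected payoff of High: (1/4)·5 + (1/2)·(-8) + (1/4)·9 = -1/2.
The largest is 2, so the kicker's best response is Low.

Low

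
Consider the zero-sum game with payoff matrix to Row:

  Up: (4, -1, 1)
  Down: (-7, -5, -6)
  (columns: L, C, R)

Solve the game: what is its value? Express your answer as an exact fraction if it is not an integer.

Row minima: Up → -1, Down → -7; maximin = -1.
Column maxima: L → 4, C → -1, R → 1; minimax = -1.
Since maximin = minimax = -1, there is a saddle point and the value is -1.

-1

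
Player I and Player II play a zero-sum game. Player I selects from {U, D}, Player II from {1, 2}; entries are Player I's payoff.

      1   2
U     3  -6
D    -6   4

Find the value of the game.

-24/19

Row minima: U → -6, D → -6; maximin = -6.
Column maxima: 1 → 3, 2 → 4; minimax = 3.
-6 ≠ 3, so there is no saddle point; optimal play is mixed.
Let Player I play U with probability p. Expected payoff against 1: 3p + (-6)(1−p) = 9p − 6; against 2: (-6)p + 4(1−p) = −10p + 4.
Setting these equal: 9p − 6 = −10p + 4 ⇒ 19p = 10 ⇒ p = 10/19, and the value is (9)·(10/19) − 6 = -24/19.
For Player II: with q = P(1), equating U's and D's payoffs gives 9q − 6 = −10q + 4 ⇒ q = 10/19.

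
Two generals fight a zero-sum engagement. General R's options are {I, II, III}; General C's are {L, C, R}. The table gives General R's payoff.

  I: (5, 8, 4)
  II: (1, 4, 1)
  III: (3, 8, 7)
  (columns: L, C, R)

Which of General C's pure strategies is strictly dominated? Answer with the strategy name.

C

L holds General R's payoff strictly below C in every row: 5 < 8, 1 < 4, 3 < 8.
So C is strictly dominated for General C.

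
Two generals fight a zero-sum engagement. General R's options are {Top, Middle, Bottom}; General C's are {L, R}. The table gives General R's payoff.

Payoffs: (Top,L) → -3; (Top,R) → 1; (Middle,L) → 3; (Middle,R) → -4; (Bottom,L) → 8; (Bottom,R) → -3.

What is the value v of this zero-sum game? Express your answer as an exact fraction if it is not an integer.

Row minima: Top → -3, Middle → -4, Bottom → -3; maximin = -3.
Column maxima: L → 8, R → 1; minimax = 1.
-3 ≠ 1, so there is no saddle point; optimal play is mixed.
Middle is strictly dominated by Bottom, so General R never plays it.
On the remaining 2×2 (Top, Bottom vs L, R):
Let General R play Top with probability p. Expected payoff against L: (-3)p + 8(1−p) = −11p + 8; against R: 1p + (-3)(1−p) = 4p − 3.
Setting these equal: −11p + 8 = 4p − 3 ⇒ −15p = -11 ⇒ p = 11/15, and the value is (-11)·(11/15) + 8 = -1/15.
For General C: with q = P(L), equating Top's and Bottom's payoffs gives −4q + 1 = 11q − 3 ⇒ q = 4/15.

-1/15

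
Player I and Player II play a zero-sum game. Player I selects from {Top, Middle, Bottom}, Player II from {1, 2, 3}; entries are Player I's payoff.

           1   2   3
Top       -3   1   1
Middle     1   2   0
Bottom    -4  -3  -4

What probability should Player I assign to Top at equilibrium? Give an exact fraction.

1/5

Row minima: Top → -3, Middle → 0, Bottom → -4; maximin = 0.
Column maxima: 1 → 1, 2 → 2, 3 → 1; minimax = 1.
0 ≠ 1, so there is no saddle point; optimal play is mixed.
Bottom is strictly dominated by Top, so Player I never plays it.
2 is strictly dominated by 1 (it gives Player I strictly more in every row), so Player II never plays it.
On the remaining 2×2 (Top, Middle vs 1, 3):
Let Player I play Top with probability p. Expected payoff against 1: (-3)p + 1(1−p) = −4p + 1; against 3: 1p + 0(1−p) = p.
Setting these equal: −4p + 1 = p ⇒ −5p = -1 ⇒ p = 1/5, and the value is (-4)·(1/5) + 1 = 1/5.
For Player II: with q = P(1), equating Top's and Middle's payoffs gives −4q + 1 = q ⇒ q = 1/5.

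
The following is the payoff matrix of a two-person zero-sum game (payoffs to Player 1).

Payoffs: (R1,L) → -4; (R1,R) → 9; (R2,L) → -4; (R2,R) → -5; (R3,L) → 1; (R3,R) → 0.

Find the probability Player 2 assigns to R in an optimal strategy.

Row minima: R1 → -4, R2 → -5, R3 → 0; maximin = 0.
Column maxima: L → 1, R → 9; minimax = 1.
0 ≠ 1, so there is no saddle point; optimal play is mixed.
R2 is strictly dominated by R3, so Player 1 never plays it.
On the remaining 2×2 (R1, R3 vs L, R):
Let Player 1 play R1 with probability p. Expected payoff against L: (-4)p + 1(1−p) = −5p + 1; against R: 9p + 0(1−p) = 9p.
Setting these equal: −5p + 1 = 9p ⇒ −14p = -1 ⇒ p = 1/14, and the value is (-5)·(1/14) + 1 = 9/14.
For Player 2: with q = P(L), equating R1's and R3's payoffs gives −13q + 9 = q ⇒ q = 9/14.

5/14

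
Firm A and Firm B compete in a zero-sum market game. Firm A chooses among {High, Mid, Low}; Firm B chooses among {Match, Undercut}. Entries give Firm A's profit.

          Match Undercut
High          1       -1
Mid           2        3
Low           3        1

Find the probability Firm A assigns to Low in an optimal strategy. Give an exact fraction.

Row minima: High → -1, Mid → 2, Low → 1; maximin = 2.
Column maxima: Match → 3, Undercut → 3; minimax = 3.
2 ≠ 3, so there is no saddle point; optimal play is mixed.
High is strictly dominated by Mid, so Firm A never plays it.
On the remaining 2×2 (Mid, Low vs Match, Undercut):
Let Firm A play Mid with probability p. Expected payoff against Match: 2p + 3(1−p) = −p + 3; against Undercut: 3p + 1(1−p) = 2p + 1.
Setting these equal: −p + 3 = 2p + 1 ⇒ −3p = -2 ⇒ p = 2/3, and the value is (-1)·(2/3) + 3 = 7/3.
For Firm B: with q = P(Match), equating Mid's and Low's payoffs gives −q + 3 = 2q + 1 ⇒ q = 2/3.

1/3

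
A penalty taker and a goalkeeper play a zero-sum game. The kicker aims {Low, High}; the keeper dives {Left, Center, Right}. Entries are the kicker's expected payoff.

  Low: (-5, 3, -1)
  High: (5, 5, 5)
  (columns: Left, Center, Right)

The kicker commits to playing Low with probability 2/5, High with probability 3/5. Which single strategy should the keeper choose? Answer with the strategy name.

Left

If the keeper plays Left, the kicker's expected payoff is (2/5)·(-5) + (3/5)·5 = 1.
If the keeper plays Center, the kicker's expected payoff is (2/5)·3 + (3/5)·5 = 21/5.
If the keeper plays Right, the kicker's expected payoff is (2/5)·(-1) + (3/5)·5 = 13/5.
The keeper minimizes the kicker's payoff; the smallest is 1, so the best response is Left.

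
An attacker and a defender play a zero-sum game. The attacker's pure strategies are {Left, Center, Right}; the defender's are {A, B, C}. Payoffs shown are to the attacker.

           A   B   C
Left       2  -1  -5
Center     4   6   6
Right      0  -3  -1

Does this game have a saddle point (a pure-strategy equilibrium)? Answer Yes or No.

Yes

Row minima: Left → -5, Center → 4, Right → -3; maximin = 4.
Column maxima: A → 4, B → 6, C → 6; minimax = 4.
maximin = minimax = 4, so a saddle point exists.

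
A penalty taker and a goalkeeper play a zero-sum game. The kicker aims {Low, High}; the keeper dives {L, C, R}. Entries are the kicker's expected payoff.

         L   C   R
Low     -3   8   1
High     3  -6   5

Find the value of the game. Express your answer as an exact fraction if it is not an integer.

3/10

Row minima: Low → -3, High → -6; maximin = -3.
Column maxima: L → 3, C → 8, R → 5; minimax = 3.
-3 ≠ 3, so there is no saddle point; optimal play is mixed.
R is strictly dominated by L (it gives the kicker strictly more in every row), so the keeper never plays it.
On the remaining 2×2 (Low, High vs L, C):
Let the kicker play Low with probability p. Expected payoff against L: (-3)p + 3(1−p) = −6p + 3; against C: 8p + (-6)(1−p) = 14p − 6.
Setting these equal: −6p + 3 = 14p − 6 ⇒ −20p = -9 ⇒ p = 9/20, and the value is (-6)·(9/20) + 3 = 3/10.
For the keeper: with q = P(L), equating Low's and High's payoffs gives −11q + 8 = 9q − 6 ⇒ q = 7/10.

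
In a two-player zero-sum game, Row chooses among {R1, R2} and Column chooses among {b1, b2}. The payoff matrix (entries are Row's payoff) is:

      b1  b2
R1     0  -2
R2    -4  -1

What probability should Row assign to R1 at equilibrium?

3/5

Row minima: R1 → -2, R2 → -4; maximin = -2.
Column maxima: b1 → 0, b2 → -1; minimax = -1.
-2 ≠ -1, so there is no saddle point; optimal play is mixed.
Let Row play R1 with probability p. Expected payoff against b1: 0p + (-4)(1−p) = 4p − 4; against b2: (-2)p + (-1)(1−p) = −p − 1.
Setting these equal: 4p − 4 = −p − 1 ⇒ 5p = 3 ⇒ p = 3/5, and the value is (4)·(3/5) − 4 = -8/5.
For Column: with q = P(b1), equating R1's and R2's payoffs gives 2q − 2 = −3q − 1 ⇒ q = 1/5.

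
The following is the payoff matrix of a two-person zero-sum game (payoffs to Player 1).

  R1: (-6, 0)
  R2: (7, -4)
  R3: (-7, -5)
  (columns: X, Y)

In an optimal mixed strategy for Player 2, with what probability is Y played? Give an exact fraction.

Row minima: R1 → -6, R2 → -4, R3 → -7; maximin = -4.
Column maxima: X → 7, Y → 0; minimax = 0.
-4 ≠ 0, so there is no saddle point; optimal play is mixed.
R3 is strictly dominated by R1, so Player 1 never plays it.
On the remaining 2×2 (R1, R2 vs X, Y):
Let Player 1 play R1 with probability p. Expected payoff against X: (-6)p + 7(1−p) = −13p + 7; against Y: 0p + (-4)(1−p) = 4p − 4.
Setting these equal: −13p + 7 = 4p − 4 ⇒ −17p = -11 ⇒ p = 11/17, and the value is (-13)·(11/17) + 7 = -24/17.
For Player 2: with q = P(X), equating R1's and R2's payoffs gives −6q = 11q − 4 ⇒ q = 4/17.

13/17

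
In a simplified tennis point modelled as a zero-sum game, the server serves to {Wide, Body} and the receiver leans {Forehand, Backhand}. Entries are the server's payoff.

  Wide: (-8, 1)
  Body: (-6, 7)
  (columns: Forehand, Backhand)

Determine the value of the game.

Row minima: Wide → -8, Body → -6; maximin = -6.
Column maxima: Forehand → -6, Backhand → 7; minimax = -6.
Since maximin = minimax = -6, there is a saddle point and the value is -6.

-6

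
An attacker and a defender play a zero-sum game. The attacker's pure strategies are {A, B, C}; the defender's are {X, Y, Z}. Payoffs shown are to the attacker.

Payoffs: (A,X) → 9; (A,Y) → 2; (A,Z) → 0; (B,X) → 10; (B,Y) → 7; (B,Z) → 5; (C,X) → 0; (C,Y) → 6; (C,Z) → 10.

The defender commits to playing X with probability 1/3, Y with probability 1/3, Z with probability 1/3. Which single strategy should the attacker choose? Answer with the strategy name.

Expected payoff of A: (1/3)·9 + (1/3)·2 + (1/3)·0 = 11/3.
Expected payoff of B: (1/3)·10 + (1/3)·7 + (1/3)·5 = 22/3.
Expected payoff of C: (1/3)·0 + (1/3)·6 + (1/3)·10 = 16/3.
The largest is 22/3, so the attacker's best response is B.

B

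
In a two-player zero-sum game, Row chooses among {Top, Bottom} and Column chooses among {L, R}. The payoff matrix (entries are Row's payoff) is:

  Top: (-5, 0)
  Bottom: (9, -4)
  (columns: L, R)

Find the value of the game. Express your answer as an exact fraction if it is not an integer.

Row minima: Top → -5, Bottom → -4; maximin = -4.
Column maxima: L → 9, R → 0; minimax = 0.
-4 ≠ 0, so there is no saddle point; optimal play is mixed.
Let Row play Top with probability p. Expected payoff against L: (-5)p + 9(1−p) = −14p + 9; against R: 0p + (-4)(1−p) = 4p − 4.
Setting these equal: −14p + 9 = 4p − 4 ⇒ −18p = -13 ⇒ p = 13/18, and the value is (-14)·(13/18) + 9 = -10/9.
For Column: with q = P(L), equating Top's and Bottom's payoffs gives −5q = 13q − 4 ⇒ q = 2/9.

-10/9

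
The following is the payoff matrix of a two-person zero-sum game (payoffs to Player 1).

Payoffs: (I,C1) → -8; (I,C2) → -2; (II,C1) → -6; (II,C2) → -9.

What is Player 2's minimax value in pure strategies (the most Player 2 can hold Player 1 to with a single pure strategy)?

Column maxima: C1 → -6, C2 → -2.
The smallest of these is -6.

-6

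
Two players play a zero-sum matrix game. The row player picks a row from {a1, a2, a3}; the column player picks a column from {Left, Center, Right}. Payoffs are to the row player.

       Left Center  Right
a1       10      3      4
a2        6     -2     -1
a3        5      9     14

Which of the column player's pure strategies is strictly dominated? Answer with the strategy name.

Center holds the row player's payoff strictly below Right in every row: 3 < 4, -2 < -1, 9 < 14.
So Right is strictly dominated for the column player.

Right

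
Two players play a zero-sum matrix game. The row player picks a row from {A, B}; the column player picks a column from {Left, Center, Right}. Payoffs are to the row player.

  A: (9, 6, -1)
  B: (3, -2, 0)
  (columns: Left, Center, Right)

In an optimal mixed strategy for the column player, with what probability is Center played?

Row minima: A → -1, B → -2; maximin = -1.
Column maxima: Left → 9, Center → 6, Right → 0; minimax = 0.
-1 ≠ 0, so there is no saddle point; optimal play is mixed.
Left is strictly dominated by Center (it gives the row player strictly more in every row), so the column player never plays it.
On the remaining 2×2 (A, B vs Center, Right):
Let the row player play A with probability p. Expected payoff against Center: 6p + (-2)(1−p) = 8p − 2; against Right: (-1)p + 0(1−p) = −p.
Setting these equal: 8p − 2 = −p ⇒ 9p = 2 ⇒ p = 2/9, and the value is (8)·(2/9) − 2 = -2/9.
For the column player: with q = P(Center), equating A's and B's payoffs gives 7q − 1 = −2q ⇒ q = 1/9.

1/9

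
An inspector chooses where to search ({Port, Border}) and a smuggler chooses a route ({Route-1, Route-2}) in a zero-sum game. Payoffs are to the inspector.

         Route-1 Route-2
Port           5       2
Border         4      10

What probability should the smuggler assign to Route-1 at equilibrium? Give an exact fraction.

Row minima: Port → 2, Border → 4; maximin = 4.
Column maxima: Route-1 → 5, Route-2 → 10; minimax = 5.
4 ≠ 5, so there is no saddle point; optimal play is mixed.
Let the inspector play Port with probability p. Expected payoff against Route-1: 5p + 4(1−p) = p + 4; against Route-2: 2p + 10(1−p) = −8p + 10.
Setting these equal: p + 4 = −8p + 10 ⇒ 9p = 6 ⇒ p = 2/3, and the value is (1)·(2/3) + 4 = 14/3.
For the smuggler: with q = P(Route-1), equating Port's and Border's payoffs gives 3q + 2 = −6q + 10 ⇒ q = 8/9.

8/9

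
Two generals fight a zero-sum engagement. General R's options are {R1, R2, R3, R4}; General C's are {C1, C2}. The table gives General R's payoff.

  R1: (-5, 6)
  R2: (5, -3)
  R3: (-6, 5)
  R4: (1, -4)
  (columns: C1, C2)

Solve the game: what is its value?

15/19

Row minima: R1 → -5, R2 → -3, R3 → -6, R4 → -4; maximin = -3.
Column maxima: C1 → 5, C2 → 6; minimax = 5.
-3 ≠ 5, so there is no saddle point; optimal play is mixed.
R3 is strictly dominated by R1, so General R never plays it.
R4 is strictly dominated by R2, so General R never plays it.
On the remaining 2×2 (R1, R2 vs C1, C2):
Let General R play R1 with probability p. Expected payoff against C1: (-5)p + 5(1−p) = −10p + 5; against C2: 6p + (-3)(1−p) = 9p − 3.
Setting these equal: −10p + 5 = 9p − 3 ⇒ −19p = -8 ⇒ p = 8/19, and the value is (-10)·(8/19) + 5 = 15/19.
For General C: with q = P(C1), equating R1's and R2's payoffs gives −11q + 6 = 8q − 3 ⇒ q = 9/19.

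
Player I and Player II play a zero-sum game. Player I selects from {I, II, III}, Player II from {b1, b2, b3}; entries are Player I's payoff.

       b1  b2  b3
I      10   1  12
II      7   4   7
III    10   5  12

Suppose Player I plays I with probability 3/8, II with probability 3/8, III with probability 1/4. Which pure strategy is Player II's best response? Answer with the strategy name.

If Player II plays b1, Player I's expected payoff is (3/8)·10 + (3/8)·7 + (1/4)·10 = 71/8.
If Player II plays b2, Player I's expected payoff is (3/8)·1 + (3/8)·4 + (1/4)·5 = 25/8.
If Player II plays b3, Player I's expected payoff is (3/8)·12 + (3/8)·7 + (1/4)·12 = 81/8.
Player II minimizes Player I's payoff; the smallest is 25/8, so the best response is b2.

b2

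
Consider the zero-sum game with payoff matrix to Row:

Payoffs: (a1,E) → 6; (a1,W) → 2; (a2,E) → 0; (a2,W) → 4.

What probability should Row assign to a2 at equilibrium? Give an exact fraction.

Row minima: a1 → 2, a2 → 0; maximin = 2.
Column maxima: E → 6, W → 4; minimax = 4.
2 ≠ 4, so there is no saddle point; optimal play is mixed.
Let Row play a1 with probability p. Expected payoff against E: 6p + 0(1−p) = 6p; against W: 2p + 4(1−p) = −2p + 4.
Setting these equal: 6p = −2p + 4 ⇒ 8p = 4 ⇒ p = 1/2, and the value is (6)·(1/2) = 3.
For Column: with q = P(E), equating a1's and a2's payoffs gives 4q + 2 = −4q + 4 ⇒ q = 1/4.

1/2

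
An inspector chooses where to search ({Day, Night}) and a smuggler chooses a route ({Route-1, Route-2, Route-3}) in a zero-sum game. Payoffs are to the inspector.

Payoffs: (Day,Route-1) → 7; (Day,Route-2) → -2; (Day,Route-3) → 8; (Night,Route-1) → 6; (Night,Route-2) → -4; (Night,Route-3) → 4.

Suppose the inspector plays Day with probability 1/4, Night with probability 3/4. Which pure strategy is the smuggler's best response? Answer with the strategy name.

If the smuggler plays Route-1, the inspector's expected payoff is (1/4)·7 + (3/4)·6 = 25/4.
If the smuggler plays Route-2, the inspector's expected payoff is (1/4)·(-2) + (3/4)·(-4) = -7/2.
If the smuggler plays Route-3, the inspector's expected payoff is (1/4)·8 + (3/4)·4 = 5.
The smuggler minimizes the inspector's payoff; the smallest is -7/2, so the best response is Route-2.

Route-2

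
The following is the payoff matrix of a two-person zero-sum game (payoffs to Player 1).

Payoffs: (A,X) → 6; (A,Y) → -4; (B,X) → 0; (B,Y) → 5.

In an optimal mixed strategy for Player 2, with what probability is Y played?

Row minima: A → -4, B → 0; maximin = 0.
Column maxima: X → 6, Y → 5; minimax = 5.
0 ≠ 5, so there is no saddle point; optimal play is mixed.
Let Player 1 play A with probability p. Expected payoff against X: 6p + 0(1−p) = 6p; against Y: (-4)p + 5(1−p) = −9p + 5.
Setting these equal: 6p = −9p + 5 ⇒ 15p = 5 ⇒ p = 1/3, and the value is (6)·(1/3) = 2.
For Player 2: with q = P(X), equating A's and B's payoffs gives 10q − 4 = −5q + 5 ⇒ q = 3/5.

2/5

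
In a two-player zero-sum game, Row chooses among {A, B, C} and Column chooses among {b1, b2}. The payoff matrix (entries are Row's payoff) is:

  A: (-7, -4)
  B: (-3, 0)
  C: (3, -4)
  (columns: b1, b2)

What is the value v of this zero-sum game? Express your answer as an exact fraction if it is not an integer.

-6/5

Row minima: A → -7, B → -3, C → -4; maximin = -3.
Column maxima: b1 → 3, b2 → 0; minimax = 0.
-3 ≠ 0, so there is no saddle point; optimal play is mixed.
A is strictly dominated by B, so Row never plays it.
On the remaining 2×2 (B, C vs b1, b2):
Let Row play B with probability p. Expected payoff against b1: (-3)p + 3(1−p) = −6p + 3; against b2: 0p + (-4)(1−p) = 4p − 4.
Setting these equal: −6p + 3 = 4p − 4 ⇒ −10p = -7 ⇒ p = 7/10, and the value is (-6)·(7/10) + 3 = -6/5.
For Column: with q = P(b1), equating B's and C's payoffs gives −3q = 7q − 4 ⇒ q = 2/5.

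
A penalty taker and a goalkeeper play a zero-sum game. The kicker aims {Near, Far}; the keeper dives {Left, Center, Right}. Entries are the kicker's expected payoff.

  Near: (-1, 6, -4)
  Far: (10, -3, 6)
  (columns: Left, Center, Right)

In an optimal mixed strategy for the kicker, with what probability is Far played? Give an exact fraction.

Row minima: Near → -4, Far → -3; maximin = -3.
Column maxima: Left → 10, Center → 6, Right → 6; minimax = 6.
-3 ≠ 6, so there is no saddle point; optimal play is mixed.
Left is strictly dominated by Right (it gives the kicker strictly more in every row), so the keeper never plays it.
On the remaining 2×2 (Near, Far vs Center, Right):
Let the kicker play Near with probability p. Expected payoff against Center: 6p + (-3)(1−p) = 9p − 3; against Right: (-4)p + 6(1−p) = −10p + 6.
Setting these equal: 9p − 3 = −10p + 6 ⇒ 19p = 9 ⇒ p = 9/19, and the value is (9)·(9/19) − 3 = 24/19.
For the keeper: with q = P(Center), equating Near's and Far's payoffs gives 10q − 4 = −9q + 6 ⇒ q = 10/19.

10/19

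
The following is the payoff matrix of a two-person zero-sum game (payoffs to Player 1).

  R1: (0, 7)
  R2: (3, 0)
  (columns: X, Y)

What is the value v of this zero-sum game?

21/10

Row minima: R1 → 0, R2 → 0; maximin = 0.
Column maxima: X → 3, Y → 7; minimax = 3.
0 ≠ 3, so there is no saddle point; optimal play is mixed.
Let Player 1 play R1 with probability p. Expected payoff against X: 0p + 3(1−p) = −3p + 3; against Y: 7p + 0(1−p) = 7p.
Setting these equal: −3p + 3 = 7p ⇒ −10p = -3 ⇒ p = 3/10, and the value is (-3)·(3/10) + 3 = 21/10.
For Player 2: with q = P(X), equating R1's and R2's payoffs gives −7q + 7 = 3q ⇒ q = 7/10.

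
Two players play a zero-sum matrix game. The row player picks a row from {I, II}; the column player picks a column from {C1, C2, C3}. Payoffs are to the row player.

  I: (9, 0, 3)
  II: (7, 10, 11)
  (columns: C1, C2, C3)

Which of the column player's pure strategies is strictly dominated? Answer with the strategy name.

C2 holds the row player's payoff strictly below C3 in every row: 0 < 3, 10 < 11.
So C3 is strictly dominated for the column player.

C3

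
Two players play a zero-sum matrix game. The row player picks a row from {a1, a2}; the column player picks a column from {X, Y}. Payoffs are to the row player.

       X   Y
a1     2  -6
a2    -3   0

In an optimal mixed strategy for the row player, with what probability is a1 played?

Row minima: a1 → -6, a2 → -3; maximin = -3.
Column maxima: X → 2, Y → 0; minimax = 0.
-3 ≠ 0, so there is no saddle point; optimal play is mixed.
Let the row player play a1 with probability p. Expected payoff against X: 2p + (-3)(1−p) = 5p − 3; against Y: (-6)p + 0(1−p) = −6p.
Setting these equal: 5p − 3 = −6p ⇒ 11p = 3 ⇒ p = 3/11, and the value is (5)·(3/11) − 3 = -18/11.
For the column player: with q = P(X), equating a1's and a2's payoffs gives 8q − 6 = −3q ⇒ q = 6/11.

3/11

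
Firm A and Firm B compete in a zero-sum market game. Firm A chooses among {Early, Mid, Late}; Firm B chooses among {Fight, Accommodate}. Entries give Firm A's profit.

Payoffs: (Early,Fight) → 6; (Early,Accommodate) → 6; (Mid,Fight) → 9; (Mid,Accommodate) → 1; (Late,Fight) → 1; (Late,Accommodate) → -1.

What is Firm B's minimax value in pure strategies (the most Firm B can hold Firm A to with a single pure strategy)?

6

Column maxima: Fight → 9, Accommodate → 6.
The smallest of these is 6.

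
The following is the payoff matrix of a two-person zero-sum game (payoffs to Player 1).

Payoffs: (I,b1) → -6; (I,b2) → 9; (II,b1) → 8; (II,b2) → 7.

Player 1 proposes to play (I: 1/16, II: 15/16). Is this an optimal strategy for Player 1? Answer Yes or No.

Against b1 this mix gives (1/16)·(-6) + (15/16)·8 = 57/8.
Against b2 this mix gives (1/16)·9 + (15/16)·7 = 57/8.
All of Player 2's active replies (b1, b2) yield 57/8, and no column does worse for Player 1. The mix makes Player 2 indifferent and guarantees 57/8, so it is optimal.

Yes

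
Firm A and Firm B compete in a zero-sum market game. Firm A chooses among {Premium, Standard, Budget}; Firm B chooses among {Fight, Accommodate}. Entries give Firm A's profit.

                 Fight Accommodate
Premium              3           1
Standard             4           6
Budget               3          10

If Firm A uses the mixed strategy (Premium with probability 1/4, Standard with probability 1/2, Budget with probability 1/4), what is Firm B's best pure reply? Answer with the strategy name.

Fight

If Firm B plays Fight, Firm A's expected payoff is (1/4)·3 + (1/2)·4 + (1/4)·3 = 7/2.
If Firm B plays Accommodate, Firm A's expected payoff is (1/4)·1 + (1/2)·6 + (1/4)·10 = 23/4.
Firm B minimizes Firm A's payoff; the smallest is 7/2, so the best response is Fight.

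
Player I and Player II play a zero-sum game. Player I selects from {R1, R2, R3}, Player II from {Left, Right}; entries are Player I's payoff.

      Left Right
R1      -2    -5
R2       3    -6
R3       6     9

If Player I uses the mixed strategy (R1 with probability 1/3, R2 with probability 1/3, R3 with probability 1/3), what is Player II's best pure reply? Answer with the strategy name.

Right

If Player II plays Left, Player I's expected payoff is (1/3)·(-2) + (1/3)·3 + (1/3)·6 = 7/3.
If Player II plays Right, Player I's expected payoff is (1/3)·(-5) + (1/3)·(-6) + (1/3)·9 = -2/3.
Player II minimizes Player I's payoff; the smallest is -2/3, so the best response is Right.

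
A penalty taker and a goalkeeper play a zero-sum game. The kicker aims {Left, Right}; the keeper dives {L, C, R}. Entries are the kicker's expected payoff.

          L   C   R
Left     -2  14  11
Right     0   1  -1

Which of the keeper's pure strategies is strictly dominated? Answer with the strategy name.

C

L holds the kicker's payoff strictly below C in every row: -2 < 14, 0 < 1.
So C is strictly dominated for the keeper.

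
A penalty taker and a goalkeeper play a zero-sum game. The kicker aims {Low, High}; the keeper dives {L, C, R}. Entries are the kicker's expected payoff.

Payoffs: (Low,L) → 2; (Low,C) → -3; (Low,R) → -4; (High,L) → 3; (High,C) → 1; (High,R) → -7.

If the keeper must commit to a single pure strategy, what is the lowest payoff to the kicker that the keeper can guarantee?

-4

Column maxima: L → 3, C → 1, R → -4.
The smallest of these is -4.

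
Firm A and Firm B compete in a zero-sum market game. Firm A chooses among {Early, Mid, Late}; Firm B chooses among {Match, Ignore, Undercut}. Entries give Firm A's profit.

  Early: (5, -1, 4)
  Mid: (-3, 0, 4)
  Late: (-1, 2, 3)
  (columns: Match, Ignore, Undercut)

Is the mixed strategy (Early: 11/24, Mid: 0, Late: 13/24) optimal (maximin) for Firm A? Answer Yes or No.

No

Against Match this mix gives (11/24)·5 + (13/24)·(-1) = 7/4.
Against Ignore this mix gives (11/24)·(-1) + (13/24)·2 = 5/8.
Against Undercut this mix gives (11/24)·4 + (13/24)·3 = 83/24.
Firm B will play Ignore, holding Firm A to 5/8. Shifting weight toward the row that does better against Ignore would raise this floor (the equalizing mix achieves 1 against both Ignore and Match), so the proposed strategy is not optimal.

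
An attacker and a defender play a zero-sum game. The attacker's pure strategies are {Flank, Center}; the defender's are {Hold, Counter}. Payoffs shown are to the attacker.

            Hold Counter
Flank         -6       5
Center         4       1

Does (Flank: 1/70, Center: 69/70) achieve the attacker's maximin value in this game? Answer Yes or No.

No

Against Hold this mix gives (1/70)·(-6) + (69/70)·4 = 27/7.
Against Counter this mix gives (1/70)·5 + (69/70)·1 = 37/35.
The defender will play Counter, holding the attacker to 37/35. Shifting weight toward the row that does better against Counter would raise this floor (the equalizing mix achieves 13/7 against both Counter and Hold), so the proposed strategy is not optimal.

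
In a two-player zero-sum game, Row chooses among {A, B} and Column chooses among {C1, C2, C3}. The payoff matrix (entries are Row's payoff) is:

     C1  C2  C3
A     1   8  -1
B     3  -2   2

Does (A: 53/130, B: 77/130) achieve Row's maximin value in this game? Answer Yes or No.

No

Against C1 this mix gives (53/130)·1 + (77/130)·3 = 142/65.
Against C2 this mix gives (53/130)·8 + (77/130)·(-2) = 27/13.
Against C3 this mix gives (53/130)·(-1) + (77/130)·2 = 101/130.
Column will play C3, holding Row to 101/130. Shifting weight toward the row that does better against C3 would raise this floor (the equalizing mix achieves 14/13 against both C3 and C2), so the proposed strategy is not optimal.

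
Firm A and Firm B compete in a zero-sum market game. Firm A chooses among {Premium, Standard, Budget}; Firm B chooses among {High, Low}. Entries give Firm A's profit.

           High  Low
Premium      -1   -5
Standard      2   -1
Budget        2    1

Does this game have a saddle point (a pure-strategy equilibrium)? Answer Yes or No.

Row minima: Premium → -5, Standard → -1, Budget → 1; maximin = 1.
Column maxima: High → 2, Low → 1; minimax = 1.
maximin = minimax = 1, so a saddle point exists.

Yes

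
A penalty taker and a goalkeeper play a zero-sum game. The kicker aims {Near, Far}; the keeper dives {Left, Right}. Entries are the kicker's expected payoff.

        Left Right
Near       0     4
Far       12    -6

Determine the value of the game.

24/11

Row minima: Near → 0, Far → -6; maximin = 0.
Column maxima: Left → 12, Right → 4; minimax = 4.
0 ≠ 4, so there is no saddle point; optimal play is mixed.
Let the kicker play Near with probability p. Expected payoff against Left: 0p + 12(1−p) = −12p + 12; against Right: 4p + (-6)(1−p) = 10p − 6.
Setting these equal: −12p + 12 = 10p − 6 ⇒ −22p = -18 ⇒ p = 9/11, and the value is (-12)·(9/11) + 12 = 24/11.
For the keeper: with q = P(Left), equating Near's and Far's payoffs gives −4q + 4 = 18q − 6 ⇒ q = 5/11.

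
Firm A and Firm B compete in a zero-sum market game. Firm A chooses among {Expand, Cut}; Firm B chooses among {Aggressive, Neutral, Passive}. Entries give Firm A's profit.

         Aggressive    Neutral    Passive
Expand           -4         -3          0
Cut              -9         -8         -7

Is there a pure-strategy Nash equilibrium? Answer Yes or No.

Row minima: Expand → -4, Cut → -9; maximin = -4.
Column maxima: Aggressive → -4, Neutral → -3, Passive → 0; minimax = -4.
maximin = minimax = -4, so a saddle point exists.

Yes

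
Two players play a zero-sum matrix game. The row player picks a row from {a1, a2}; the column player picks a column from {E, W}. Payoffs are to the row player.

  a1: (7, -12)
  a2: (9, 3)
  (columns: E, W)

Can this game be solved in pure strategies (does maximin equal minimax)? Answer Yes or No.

Yes

Row minima: a1 → -12, a2 → 3; maximin = 3.
Column maxima: E → 9, W → 3; minimax = 3.
maximin = minimax = 3, so a saddle point exists.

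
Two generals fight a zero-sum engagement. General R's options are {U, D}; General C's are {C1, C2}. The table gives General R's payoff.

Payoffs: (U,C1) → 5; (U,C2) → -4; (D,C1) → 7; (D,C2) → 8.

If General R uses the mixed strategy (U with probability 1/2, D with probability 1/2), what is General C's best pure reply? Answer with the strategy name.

C2

If General C plays C1, General R's expected payoff is (1/2)·5 + (1/2)·7 = 6.
If General C plays C2, General R's expected payoff is (1/2)·(-4) + (1/2)·8 = 2.
General C minimizes General R's payoff; the smallest is 2, so the best response is C2.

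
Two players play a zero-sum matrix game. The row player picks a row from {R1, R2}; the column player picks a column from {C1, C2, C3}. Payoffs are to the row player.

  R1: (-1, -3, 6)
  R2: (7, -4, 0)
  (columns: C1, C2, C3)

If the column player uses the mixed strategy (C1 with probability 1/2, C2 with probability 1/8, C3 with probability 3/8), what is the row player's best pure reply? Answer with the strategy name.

R2

Expected payoff of R1: (1/2)·(-1) + (1/8)·(-3) + (3/8)·6 = 11/8.
Expected payoff of R2: (1/2)·7 + (1/8)·(-4) + (3/8)·0 = 3.
The largest is 3, so the row player's best response is R2.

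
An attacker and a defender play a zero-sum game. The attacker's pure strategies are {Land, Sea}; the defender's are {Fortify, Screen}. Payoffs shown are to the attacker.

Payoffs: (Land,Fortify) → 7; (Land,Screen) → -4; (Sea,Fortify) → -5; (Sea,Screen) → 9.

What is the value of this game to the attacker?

Row minima: Land → -4, Sea → -5; maximin = -4.
Column maxima: Fortify → 7, Screen → 9; minimax = 7.
-4 ≠ 7, so there is no saddle point; optimal play is mixed.
Let the attacker play Land with probability p. Expected payoff against Fortify: 7p + (-5)(1−p) = 12p − 5; against Screen: (-4)p + 9(1−p) = −13p + 9.
Setting these equal: 12p − 5 = −13p + 9 ⇒ 25p = 14 ⇒ p = 14/25, and the value is (12)·(14/25) − 5 = 43/25.
For the defender: with q = P(Fortify), equating Land's and Sea's payoffs gives 11q − 4 = −14q + 9 ⇒ q = 13/25.

43/25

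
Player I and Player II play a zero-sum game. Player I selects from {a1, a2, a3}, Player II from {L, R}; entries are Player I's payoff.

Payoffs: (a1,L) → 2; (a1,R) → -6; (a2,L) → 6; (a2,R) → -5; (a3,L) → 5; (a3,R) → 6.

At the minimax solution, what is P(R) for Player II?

1/12

Row minima: a1 → -6, a2 → -5, a3 → 5; maximin = 5.
Column maxima: L → 6, R → 6; minimax = 6.
5 ≠ 6, so there is no saddle point; optimal play is mixed.
a1 is strictly dominated by a2, so Player I never plays it.
On the remaining 2×2 (a2, a3 vs L, R):
Let Player I play a2 with probability p. Expected payoff against L: 6p + 5(1−p) = p + 5; against R: (-5)p + 6(1−p) = −11p + 6.
Setting these equal: p + 5 = −11p + 6 ⇒ 12p = 1 ⇒ p = 1/12, and the value is (1)·(1/12) + 5 = 61/12.
For Player II: with q = P(L), equating a2's and a3's payoffs gives 11q − 5 = −q + 6 ⇒ q = 11/12.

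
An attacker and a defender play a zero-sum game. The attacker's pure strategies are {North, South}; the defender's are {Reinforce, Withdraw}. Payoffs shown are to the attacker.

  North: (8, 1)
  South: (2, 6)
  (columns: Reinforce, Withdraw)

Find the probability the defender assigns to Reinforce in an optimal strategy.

Row minima: North → 1, South → 2; maximin = 2.
Column maxima: Reinforce → 8, Withdraw → 6; minimax = 6.
2 ≠ 6, so there is no saddle point; optimal play is mixed.
Let the attacker play North with probability p. Expected payoff against Reinforce: 8p + 2(1−p) = 6p + 2; against Withdraw: 1p + 6(1−p) = −5p + 6.
Setting these equal: 6p + 2 = −5p + 6 ⇒ 11p = 4 ⇒ p = 4/11, and the value is (6)·(4/11) + 2 = 46/11.
For the defender: with q = P(Reinforce), equating North's and South's payoffs gives 7q + 1 = −4q + 6 ⇒ q = 5/11.

5/11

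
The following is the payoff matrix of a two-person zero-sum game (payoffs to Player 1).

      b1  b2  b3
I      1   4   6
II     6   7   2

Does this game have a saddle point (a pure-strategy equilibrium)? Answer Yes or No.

Row minima: I → 1, II → 2; maximin = 2.
Column maxima: b1 → 6, b2 → 7, b3 → 6; minimax = 6.
2 ≠ 6, so no pure-strategy equilibrium exists.

No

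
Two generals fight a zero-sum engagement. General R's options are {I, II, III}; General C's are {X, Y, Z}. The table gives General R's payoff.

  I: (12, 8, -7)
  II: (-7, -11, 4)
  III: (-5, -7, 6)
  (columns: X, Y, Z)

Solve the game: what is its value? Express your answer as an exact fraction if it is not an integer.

Row minima: I → -7, II → -11, III → -7; maximin = -7.
Column maxima: X → 12, Y → 8, Z → 6; minimax = 6.
-7 ≠ 6, so there is no saddle point; optimal play is mixed.
II is strictly dominated by III, so General R never plays it.
X is strictly dominated by Y (it gives General R strictly more in every row), so General C never plays it.
On the remaining 2×2 (I, III vs Y, Z):
Let General R play I with probability p. Expected payoff against Y: 8p + (-7)(1−p) = 15p − 7; against Z: (-7)p + 6(1−p) = −13p + 6.
Setting these equal: 15p − 7 = −13p + 6 ⇒ 28p = 13 ⇒ p = 13/28, and the value is (15)·(13/28) − 7 = -1/28.
For General C: with q = P(Y), equating I's and III's payoffs gives 15q − 7 = −13q + 6 ⇒ q = 13/28.

-1/28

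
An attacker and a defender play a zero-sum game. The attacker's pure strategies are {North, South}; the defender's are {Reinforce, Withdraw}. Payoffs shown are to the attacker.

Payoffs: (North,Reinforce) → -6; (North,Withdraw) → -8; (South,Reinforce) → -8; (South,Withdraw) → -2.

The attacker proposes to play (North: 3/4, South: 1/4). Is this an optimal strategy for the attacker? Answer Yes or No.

Yes

Against Reinforce this mix gives (3/4)·(-6) + (1/4)·(-8) = -13/2.
Against Withdraw this mix gives (3/4)·(-8) + (1/4)·(-2) = -13/2.
All of the defender's active replies (Reinforce, Withdraw) yield -13/2, and no column does worse for the attacker. The mix makes the defender indifferent and guarantees -13/2, so it is optimal.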